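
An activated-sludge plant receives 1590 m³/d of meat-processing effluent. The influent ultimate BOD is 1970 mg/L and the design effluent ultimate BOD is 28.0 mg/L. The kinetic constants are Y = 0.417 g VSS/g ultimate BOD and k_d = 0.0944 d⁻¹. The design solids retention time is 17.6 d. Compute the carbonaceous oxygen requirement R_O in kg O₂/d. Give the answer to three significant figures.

R_O ≈ 2400 kg O₂/d

The observed yield is Y_obs = Y/(1 + k_d·θ_c) = 0.417 / (1 + 0.0944 × 17.6) = 0.417 / 2.661 = 0.1567 g VSS per g ultimate BOD removed.
Q·(S₀ − S) = 1590 × (1970 − 28.0) × 10⁻³ = 3088 kg/d removed.
Biomass synthesised: P_X = Y_obs × 3088 = 483.8 kg VSS/d.
R_O = Q·ΔS − 1.42 P_X = 3088 − 687.0 = 2401 kg O₂/d.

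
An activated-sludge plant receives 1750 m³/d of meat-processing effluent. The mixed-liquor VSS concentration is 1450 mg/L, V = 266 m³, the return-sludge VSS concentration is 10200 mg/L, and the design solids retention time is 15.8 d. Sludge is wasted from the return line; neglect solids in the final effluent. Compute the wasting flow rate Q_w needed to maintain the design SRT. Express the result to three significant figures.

Q_w = (V·X)/(θ_c X_r) = 266.0 × 1450 / (15.8 × 10200) = 2.393 m³/d.

Q_w ≈ 2.39 m³/d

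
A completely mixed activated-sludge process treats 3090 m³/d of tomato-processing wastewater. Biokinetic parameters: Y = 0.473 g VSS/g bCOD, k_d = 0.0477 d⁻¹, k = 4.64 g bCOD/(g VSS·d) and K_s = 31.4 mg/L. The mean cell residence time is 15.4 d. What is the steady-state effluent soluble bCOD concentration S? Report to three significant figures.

S ≈ 1.70 mg/L

Effluent substrate depends only on kinetics and SRT: S = K_s(1 + k_d θ_c) / [θ_c(Yk − k_d) − 1] = 31.4 × (1 + 0.0477 × 15.4) / [15.4 × (0.473 × 4.64 − 0.0477) − 1] = 54.47 / 32.06 = 1.699 mg/L.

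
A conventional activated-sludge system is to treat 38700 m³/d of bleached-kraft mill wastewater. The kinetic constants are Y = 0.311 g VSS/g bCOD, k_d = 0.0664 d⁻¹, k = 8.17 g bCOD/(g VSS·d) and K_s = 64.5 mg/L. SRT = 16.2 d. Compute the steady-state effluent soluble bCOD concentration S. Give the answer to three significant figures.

S ≈ 3.43 mg/L

From the Monod/SRT balance for a CMAS, S = K_s·(1+k_d θ_c)/[θ_c·(Y k − k_d) − 1] = 64.5 × (1 + 0.0664 × 16.2) / [16.2 × (0.311 × 8.17 − 0.0664) − 1] = 133.9 / 39.09 = 3.425 mg/L.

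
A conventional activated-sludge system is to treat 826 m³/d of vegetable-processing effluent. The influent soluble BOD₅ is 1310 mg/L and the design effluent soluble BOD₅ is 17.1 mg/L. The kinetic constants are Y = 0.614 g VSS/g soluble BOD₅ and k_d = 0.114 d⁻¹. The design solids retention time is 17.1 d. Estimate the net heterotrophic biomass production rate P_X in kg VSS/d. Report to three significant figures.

P_X ≈ 222 kg VSS/d

Y_obs = Y / (1 + k_d θ_c) = 0.614 / (1 + 0.114 × 17.1) = 0.614 / 2.949 = 0.2082.
Mass of soluble BOD₅ removed per day: Q(S₀ − S) = 826 × 1293 g/m³ = 1068 kg/d.
Net biomass production P_X = Y_obs × Q·(S₀ − S) = 0.2082 × 1068 = 222.3 kg VSS/d.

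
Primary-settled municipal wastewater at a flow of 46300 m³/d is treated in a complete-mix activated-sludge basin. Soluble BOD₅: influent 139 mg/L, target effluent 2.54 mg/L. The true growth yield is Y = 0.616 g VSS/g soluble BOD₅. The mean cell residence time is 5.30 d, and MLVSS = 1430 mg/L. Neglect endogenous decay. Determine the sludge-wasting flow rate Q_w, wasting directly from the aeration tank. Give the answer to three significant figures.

With k_d = 0 the design equation reduces to V = Y Q (S₀−S) θ_c / X = 0.616 × 46300 × (139 − 2.54) × 5.30 / 1430 = 14425 m³.
Wasting from the aeration tank: Q_w = V / θ_c = 14425 / 5.30 = 2722 m³/d.

Q_w ≈ 2720 m³/d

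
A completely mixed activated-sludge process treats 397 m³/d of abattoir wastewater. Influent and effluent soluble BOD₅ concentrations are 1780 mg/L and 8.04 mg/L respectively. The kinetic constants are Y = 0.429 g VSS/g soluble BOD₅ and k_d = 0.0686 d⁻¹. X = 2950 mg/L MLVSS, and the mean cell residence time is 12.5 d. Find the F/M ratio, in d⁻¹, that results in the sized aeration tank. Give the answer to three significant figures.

F/M ≈ 0.348 d⁻¹

From the SRT design equation V = Y Q (S₀−S) θ_c / [X (1 + k_d θ_c)] = 0.429 × 397 × (1780 − 8.04) × 12.5 / [2950 × (1 + 0.0686 × 12.5)] = 3.77×10^6 / 5480 = 688.4 m³.
Food-to-microorganism ratio F/M = Q S₀ / (V X) = 397 × 1780 / (688.4 × 2950) = 0.3480 d⁻¹.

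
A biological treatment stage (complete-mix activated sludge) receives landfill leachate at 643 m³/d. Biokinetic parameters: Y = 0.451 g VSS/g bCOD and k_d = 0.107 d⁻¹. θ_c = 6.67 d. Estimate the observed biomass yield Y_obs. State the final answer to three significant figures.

Correct the yield for decay: Y_obs = Y/(1 + k_d θ_c) = 0.451 / (1 + 0.107 × 6.67) = 0.451 / 1.714 = 0.2632.

Y_obs ≈ 0.263 g VSS/g bCOD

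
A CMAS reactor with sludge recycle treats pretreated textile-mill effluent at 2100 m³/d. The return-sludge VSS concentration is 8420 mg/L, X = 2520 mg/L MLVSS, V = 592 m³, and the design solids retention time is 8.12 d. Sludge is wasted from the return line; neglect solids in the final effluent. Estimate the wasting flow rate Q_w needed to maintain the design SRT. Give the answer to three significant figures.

Q_w ≈ 21.8 m³/d

Wasting from the return line (neglecting effluent solids): Q_w = V·X / (θ_c·X_r) = 592.0 × 2520 / (8.12 × 8420) = 21.82 m³/d.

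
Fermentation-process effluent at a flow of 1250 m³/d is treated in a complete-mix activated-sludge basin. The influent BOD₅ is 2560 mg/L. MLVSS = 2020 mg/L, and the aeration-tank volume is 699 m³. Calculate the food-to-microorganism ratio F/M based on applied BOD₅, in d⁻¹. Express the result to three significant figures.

F/M ≈ 2.27 d⁻¹

Food-to-microorganism ratio F/M = Q S₀ / (V X) = 1250 × 2560 / (699.0 × 2020) = 2.266 d⁻¹.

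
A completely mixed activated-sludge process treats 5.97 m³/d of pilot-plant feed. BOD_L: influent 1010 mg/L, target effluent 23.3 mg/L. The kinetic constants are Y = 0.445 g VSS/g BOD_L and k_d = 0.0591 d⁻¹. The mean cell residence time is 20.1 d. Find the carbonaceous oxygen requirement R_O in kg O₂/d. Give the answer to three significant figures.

R_O ≈ 4.19 kg O₂/d

Correct the yield for decay: Y_obs = Y/(1 + k_d θ_c) = 0.445 / (1 + 0.0591 × 20.1) = 0.445 / 2.188 = 0.2034.
Q·(S₀ − S) = 5.97 × (1010 − 23.3) × 10⁻³ = 5.891 kg/d removed.
Net sludge production P_X = 0.2034 × 5.891 = 1.198 kg VSS/d.
R_O = Q·ΔS − 1.42 P_X = 5.891 − 1.701 = 4.189 kg O₂/d.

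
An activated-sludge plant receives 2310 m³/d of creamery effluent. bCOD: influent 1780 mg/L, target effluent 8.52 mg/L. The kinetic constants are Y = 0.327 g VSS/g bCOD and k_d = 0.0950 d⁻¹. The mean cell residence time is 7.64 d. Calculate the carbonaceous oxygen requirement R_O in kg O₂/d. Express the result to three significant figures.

Correct the yield for decay: Y_obs = Y/(1 + k_d θ_c) = 0.327 / (1 + 0.0950 × 7.64) = 0.327 / 1.726 = 0.1895.
Mass of bCOD removed per day: Q(S₀ − S) = 2310 × 1771 g/m³ = 4092 kg/d.
P_X = Y_obs·Q·(S₀ − S) = 0.1895 × 4092 = 775.4 kg VSS/d.
Carbonaceous O₂ demand = substrate oxidised − cell-mass equivalent = 4092 − 1.42 × 775.4 = 2991 kg O₂/d.

R_O ≈ 2990 kg O₂/d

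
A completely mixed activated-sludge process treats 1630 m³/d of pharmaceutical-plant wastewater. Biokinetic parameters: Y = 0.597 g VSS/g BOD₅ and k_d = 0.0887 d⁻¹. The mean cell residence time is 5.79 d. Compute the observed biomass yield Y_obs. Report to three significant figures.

Y_obs ≈ 0.394 g VSS/g BOD₅

The observed yield is Y_obs = Y/(1 + k_d·θ_c) = 0.597 / (1 + 0.0887 × 5.79) = 0.597 / 1.514 = 0.3944 g VSS per g BOD₅ removed.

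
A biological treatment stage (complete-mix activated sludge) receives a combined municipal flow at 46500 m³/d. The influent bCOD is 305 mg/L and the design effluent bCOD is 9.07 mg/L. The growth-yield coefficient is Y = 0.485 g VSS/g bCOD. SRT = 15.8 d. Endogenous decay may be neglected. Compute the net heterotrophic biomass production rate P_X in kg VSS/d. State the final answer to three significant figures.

With endogenous decay neglected, the observed yield equals the true yield: Y_obs = Y = 0.485 g VSS/g bCOD.
Mass of bCOD removed per day: Q(S₀ − S) = 46500 × 295.9 g/m³ = 13761 kg/d.
Net biomass production P_X = Y_obs × Q·(S₀ − S) = 0.4850 × 13761 = 6674 kg VSS/d.

P_X ≈ 6670 kg VSS/d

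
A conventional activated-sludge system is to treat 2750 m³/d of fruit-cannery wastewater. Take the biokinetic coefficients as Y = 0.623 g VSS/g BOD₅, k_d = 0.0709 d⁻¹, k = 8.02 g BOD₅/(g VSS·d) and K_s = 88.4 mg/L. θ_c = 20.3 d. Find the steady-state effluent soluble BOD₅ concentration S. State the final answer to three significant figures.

Effluent substrate depends only on kinetics and SRT: S = K_s(1 + k_d θ_c) / [θ_c(Yk − k_d) − 1] = 88.4 × (1 + 0.0709 × 20.3) / [20.3 × (0.623 × 8.02 − 0.0709) − 1] = 215.6 / 98.99 = 2.178 mg/L.

S ≈ 2.18 mg/L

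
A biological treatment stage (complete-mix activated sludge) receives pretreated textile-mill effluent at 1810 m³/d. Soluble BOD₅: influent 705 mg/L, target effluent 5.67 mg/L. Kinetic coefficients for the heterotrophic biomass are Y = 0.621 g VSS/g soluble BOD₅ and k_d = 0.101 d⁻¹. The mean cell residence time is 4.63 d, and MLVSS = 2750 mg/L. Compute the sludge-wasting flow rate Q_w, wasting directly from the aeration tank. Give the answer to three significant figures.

Steady-state biomass mass balance: V·X·(1 + k_d·θ_c) = Y·Q·(S₀ − S)·θ_c, so V = 0.621 × 1810 × (705 − 5.67) × 4.63 / [2750 × (1 + 0.101 × 4.63)] = 3.64×10^6 / 4036 = 901.7 m³.
For wasting at MLVSS concentration, Q_w = V/θ_c = 901.7/4.63 = 194.8 m³/d.

Q_w ≈ 195 m³/d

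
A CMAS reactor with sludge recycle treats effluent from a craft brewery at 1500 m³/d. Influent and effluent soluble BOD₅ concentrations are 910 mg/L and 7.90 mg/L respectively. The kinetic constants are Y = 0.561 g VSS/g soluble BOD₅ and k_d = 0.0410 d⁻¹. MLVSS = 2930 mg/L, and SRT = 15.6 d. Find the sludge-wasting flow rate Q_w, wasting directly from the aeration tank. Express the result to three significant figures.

Steady-state biomass mass balance: V·X·(1 + k_d·θ_c) = Y·Q·(S₀ − S)·θ_c, so V = 0.561 × 1500 × (910 − 7.90) × 15.6 / [2930 × (1 + 0.0410 × 15.6)] = 1.18×10^7 / 4804 = 2465 m³.
With mixed-liquor wasting, θ_c = V/Q_w, so Q_w = V/θ_c = 2465/15.6 = 158.0 m³/d.

Q_w ≈ 158 m³/d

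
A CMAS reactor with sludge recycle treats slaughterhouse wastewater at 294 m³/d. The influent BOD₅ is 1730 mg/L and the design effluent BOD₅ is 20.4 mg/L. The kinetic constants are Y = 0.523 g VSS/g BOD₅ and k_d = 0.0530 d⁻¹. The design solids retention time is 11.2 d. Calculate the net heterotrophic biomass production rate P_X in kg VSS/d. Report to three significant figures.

P_X ≈ 165 kg VSS/d

Correct the yield for decay: Y_obs = Y/(1 + k_d θ_c) = 0.523 / (1 + 0.0530 × 11.2) = 0.523 / 1.594 = 0.3282.
Substrate removed = Q·(S₀ − S) = 294 m³/d × (1730 − 20.4) g/m³ = 5.03×10^5 g/d = 502.6 kg/d.
So the net sludge growth is P_X = 0.3282 × 502.6 = 165.0 kg VSS/d.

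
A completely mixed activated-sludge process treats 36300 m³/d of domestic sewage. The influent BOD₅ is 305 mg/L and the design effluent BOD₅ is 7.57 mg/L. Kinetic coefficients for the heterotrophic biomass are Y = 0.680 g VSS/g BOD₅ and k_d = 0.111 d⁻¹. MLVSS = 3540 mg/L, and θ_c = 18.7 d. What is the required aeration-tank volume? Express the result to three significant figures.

V ≈ 12600 m³

From the SRT design equation V = Y Q (S₀−S) θ_c / [X (1 + k_d θ_c)] = 0.680 × 36300 × (305 − 7.57) × 18.7 / [3540 × (1 + 0.111 × 18.7)] = 1.37×10^8 / 10888 = 12609 m³.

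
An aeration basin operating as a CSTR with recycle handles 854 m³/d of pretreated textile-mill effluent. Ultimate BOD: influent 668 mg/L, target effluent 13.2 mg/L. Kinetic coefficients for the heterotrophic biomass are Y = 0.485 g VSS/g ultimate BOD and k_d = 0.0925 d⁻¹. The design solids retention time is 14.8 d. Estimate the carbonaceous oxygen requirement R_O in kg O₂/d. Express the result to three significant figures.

Observed yield with endogenous decay: Y_obs = Y / (1 + k_d·θ_c) = 0.485 / (1 + 0.0925 × 14.8) = 0.485 / 2.369 = 0.2047 g VSS/g ultimate BOD.
Q·(S₀ − S) = 854 × (668 − 13.2) × 10⁻³ = 559.2 kg/d removed.
Biomass synthesised: P_X = Y_obs × 559.2 = 114.5 kg VSS/d.
Carbonaceous O₂ demand = substrate oxidised − cell-mass equivalent = 559.2 − 1.42 × 114.5 = 396.6 kg O₂/d.

R_O ≈ 397 kg O₂/d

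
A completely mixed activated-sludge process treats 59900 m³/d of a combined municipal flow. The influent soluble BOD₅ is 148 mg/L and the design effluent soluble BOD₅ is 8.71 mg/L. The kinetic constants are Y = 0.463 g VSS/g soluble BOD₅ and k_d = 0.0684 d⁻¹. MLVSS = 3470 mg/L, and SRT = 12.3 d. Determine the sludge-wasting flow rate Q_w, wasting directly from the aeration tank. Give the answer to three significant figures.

Q_w ≈ 605 m³/d

From the SRT design equation V = Y Q (S₀−S) θ_c / [X (1 + k_d θ_c)] = 0.463 × 59900 × (148 − 8.71) × 12.3 / [3470 × (1 + 0.0684 × 12.3)] = 4.75×10^7 / 6389 = 7437 m³.
Wasting from the aeration tank: Q_w = V / θ_c = 7437 / 12.3 = 604.6 m³/d.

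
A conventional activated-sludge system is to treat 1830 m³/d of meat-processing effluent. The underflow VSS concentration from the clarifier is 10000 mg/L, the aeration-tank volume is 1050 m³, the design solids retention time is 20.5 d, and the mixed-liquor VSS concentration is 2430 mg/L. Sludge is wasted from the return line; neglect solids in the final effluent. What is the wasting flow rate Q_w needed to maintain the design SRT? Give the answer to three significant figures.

Q_w ≈ 12.4 m³/d

θ_c = V·X/(Q_w·X_r) when wasting from the recycle, so Q_w = V·X/(θ_c·X_r) = 1050 × 2430 / (20.5 × 10000) = 12.45 m³/d.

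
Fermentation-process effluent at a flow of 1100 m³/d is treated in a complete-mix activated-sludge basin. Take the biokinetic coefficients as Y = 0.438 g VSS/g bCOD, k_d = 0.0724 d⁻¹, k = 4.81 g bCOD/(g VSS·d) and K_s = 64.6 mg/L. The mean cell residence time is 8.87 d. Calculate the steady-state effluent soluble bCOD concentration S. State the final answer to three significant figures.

S ≈ 6.22 mg/L

From the Monod/SRT balance for a CMAS, S = K_s·(1+k_d θ_c)/[θ_c·(Y k − k_d) − 1] = 64.6 × (1 + 0.0724 × 8.87) / [8.87 × (0.438 × 4.81 − 0.0724) − 1] = 106.1 / 17.04 = 6.224 mg/L.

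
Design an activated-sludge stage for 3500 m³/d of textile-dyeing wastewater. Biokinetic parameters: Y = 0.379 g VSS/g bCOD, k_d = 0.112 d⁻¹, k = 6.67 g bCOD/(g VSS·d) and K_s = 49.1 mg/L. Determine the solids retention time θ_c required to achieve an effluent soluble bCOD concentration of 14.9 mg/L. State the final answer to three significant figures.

θ_c ≈ 2.10 d

Specific growth rate at S = 14.9 mg/L: μ = YkS/(K_s+S) = 0.379·6.67·14.9/(49.1+14.9) = 0.5885 d⁻¹.
1/θ_c = 0.5885 − 0.112 = 0.4765 d⁻¹, so θ_c = 2.098 d.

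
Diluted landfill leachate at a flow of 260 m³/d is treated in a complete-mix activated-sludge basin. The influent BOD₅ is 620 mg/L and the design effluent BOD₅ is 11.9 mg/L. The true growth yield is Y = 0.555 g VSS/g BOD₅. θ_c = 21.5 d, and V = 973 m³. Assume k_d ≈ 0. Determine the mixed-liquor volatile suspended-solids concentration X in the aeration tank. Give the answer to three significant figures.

X ≈ 1940 mg/L

From V·X = Y·Q·(S₀ − S)·θ_c (decay neglected): X = 0.555 × 260 × (620 − 11.9) × 21.5 / 973 = 1939 mg/L.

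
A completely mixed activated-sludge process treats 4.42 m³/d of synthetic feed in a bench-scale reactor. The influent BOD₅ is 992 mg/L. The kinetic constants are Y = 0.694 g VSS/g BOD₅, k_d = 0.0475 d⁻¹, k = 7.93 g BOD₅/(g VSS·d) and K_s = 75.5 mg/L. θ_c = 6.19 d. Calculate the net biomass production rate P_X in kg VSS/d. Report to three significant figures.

P_X ≈ 2.34 kg VSS/d

For a completely mixed reactor with recycle the Lawrence–McCarty relation gives S = K_s·(1 + k_d·θ_c) / [θ_c·(Y·k − k_d) − 1] = 75.5 × (1 + 0.0475 × 6.19) / [6.19 × (0.694 × 7.93 − 0.0475) − 1] = 97.70 / 32.77 = 2.981 mg/L.
The observed yield is Y_obs = Y/(1 + k_d·θ_c) = 0.694 / (1 + 0.0475 × 6.19) = 0.694 / 1.294 = 0.5363 g VSS per g BOD₅ removed.
Q·(S₀ − S) = 4.42 × (992 − 2.98) × 10⁻³ = 4.371 kg/d removed.
Net biomass production P_X = Y_obs × Q·(S₀ − S) = 0.5363 × 4.371 = 2.344 kg VSS/d.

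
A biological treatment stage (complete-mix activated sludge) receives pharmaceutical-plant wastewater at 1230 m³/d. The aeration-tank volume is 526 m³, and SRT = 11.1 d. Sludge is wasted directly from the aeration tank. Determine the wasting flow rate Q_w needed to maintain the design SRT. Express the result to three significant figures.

With mixed-liquor wasting, θ_c = V/Q_w, so Q_w = V/θ_c = 526.0/11.1 = 47.39 m³/d.

Q_w ≈ 47.4 m³/d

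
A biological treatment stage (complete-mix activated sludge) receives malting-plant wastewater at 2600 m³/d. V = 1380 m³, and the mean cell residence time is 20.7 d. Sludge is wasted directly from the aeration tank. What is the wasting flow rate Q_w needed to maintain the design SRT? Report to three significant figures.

Q_w ≈ 66.7 m³/d

For wasting at MLVSS concentration, Q_w = V/θ_c = 1380/20.7 = 66.67 m³/d.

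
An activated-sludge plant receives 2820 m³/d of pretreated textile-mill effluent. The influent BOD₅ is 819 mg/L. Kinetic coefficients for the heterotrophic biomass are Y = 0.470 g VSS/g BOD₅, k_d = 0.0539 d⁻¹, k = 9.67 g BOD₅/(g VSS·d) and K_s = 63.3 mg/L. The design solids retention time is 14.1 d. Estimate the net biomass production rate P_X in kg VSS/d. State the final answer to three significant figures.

P_X ≈ 615 kg VSS/d

For a completely mixed reactor with recycle the Lawrence–McCarty relation gives S = K_s·(1 + k_d·θ_c) / [θ_c·(Y·k − k_d) − 1] = 63.3 × (1 + 0.0539 × 14.1) / [14.1 × (0.470 × 9.67 − 0.0539) − 1] = 111.4 / 62.32 = 1.788 mg/L.
The observed yield is Y_obs = Y/(1 + k_d·θ_c) = 0.470 / (1 + 0.0539 × 14.1) = 0.470 / 1.760 = 0.2670 g VSS per g BOD₅ removed.
Q·(S₀ − S) = 2820 × (819 − 1.79) × 10⁻³ = 2305 kg/d removed.
P_X = Y_obs · Q(S₀ − S) = 0.2670 × 2305 = 615.4 kg VSS/d.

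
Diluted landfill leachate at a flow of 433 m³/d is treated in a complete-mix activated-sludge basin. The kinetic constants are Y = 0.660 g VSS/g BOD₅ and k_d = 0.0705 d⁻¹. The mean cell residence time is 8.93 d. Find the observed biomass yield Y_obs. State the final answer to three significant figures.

Y_obs = Y / (1 + k_d θ_c) = 0.660 / (1 + 0.0705 × 8.93) = 0.660 / 1.630 = 0.4050.

Y_obs ≈ 0.405 g VSS/g BOD₅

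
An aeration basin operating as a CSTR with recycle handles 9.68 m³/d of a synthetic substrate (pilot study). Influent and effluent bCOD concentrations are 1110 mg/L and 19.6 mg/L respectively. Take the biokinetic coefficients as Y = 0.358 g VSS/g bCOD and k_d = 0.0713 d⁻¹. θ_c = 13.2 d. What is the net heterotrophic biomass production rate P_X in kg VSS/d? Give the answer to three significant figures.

P_X ≈ 1.95 kg VSS/d

The observed yield is Y_obs = Y/(1 + k_d·θ_c) = 0.358 / (1 + 0.0713 × 13.2) = 0.358 / 1.941 = 0.1844 g VSS per g bCOD removed.
Substrate removed = Q·(S₀ − S) = 9.68 m³/d × (1110 − 19.6) g/m³ = 1.06×10^4 g/d = 10.56 kg/d.
So the net sludge growth is P_X = 0.1844 × 10.56 = 1.947 kg VSS/d.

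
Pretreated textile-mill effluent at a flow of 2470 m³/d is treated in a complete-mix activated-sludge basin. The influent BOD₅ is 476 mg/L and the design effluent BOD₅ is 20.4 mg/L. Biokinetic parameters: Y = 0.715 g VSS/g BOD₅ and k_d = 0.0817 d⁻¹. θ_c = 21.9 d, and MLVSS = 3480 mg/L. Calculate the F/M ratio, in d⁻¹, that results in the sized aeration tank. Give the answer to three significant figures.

F/M ≈ 0.186 d⁻¹

Steady-state biomass mass balance: V·X·(1 + k_d·θ_c) = Y·Q·(S₀ − S)·θ_c, so V = 0.715 × 2470 × (476 − 20.4) × 21.9 / [3480 × (1 + 0.0817 × 21.9)] = 1.76×10^7 / 9707 = 1815 m³.
F/M = applied load / biomass = Q·S₀/(V·X) = 2470 × 476 / (1815 × 3480) = 0.1861 d⁻¹.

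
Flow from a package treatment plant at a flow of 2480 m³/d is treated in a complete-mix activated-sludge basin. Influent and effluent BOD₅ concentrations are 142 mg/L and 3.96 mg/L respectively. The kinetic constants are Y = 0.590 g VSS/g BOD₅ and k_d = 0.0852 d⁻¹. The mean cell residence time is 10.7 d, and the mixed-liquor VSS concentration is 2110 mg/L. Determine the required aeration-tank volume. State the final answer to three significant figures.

From the SRT design equation V = Y Q (S₀−S) θ_c / [X (1 + k_d θ_c)] = 0.590 × 2480 × (142 − 3.96) × 10.7 / [2110 × (1 + 0.0852 × 10.7)] = 2.16×10^6 / 4034 = 535.8 m³.

V ≈ 536 m³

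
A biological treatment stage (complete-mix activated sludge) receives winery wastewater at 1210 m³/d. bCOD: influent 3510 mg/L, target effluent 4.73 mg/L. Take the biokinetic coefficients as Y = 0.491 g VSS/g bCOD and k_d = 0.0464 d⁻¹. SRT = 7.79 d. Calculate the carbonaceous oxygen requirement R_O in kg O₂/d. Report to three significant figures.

R_O ≈ 2070 kg O₂/d

Y_obs = Y / (1 + k_d θ_c) = 0.491 / (1 + 0.0464 × 7.79) = 0.491 / 1.361 = 0.3606.
Substrate removed = Q·(S₀ − S) = 1210 m³/d × (3510 − 4.73) g/m³ = 4.24×10^6 g/d = 4241 kg/d.
Biomass synthesised: P_X = Y_obs × 4241 = 1530 kg VSS/d.
R_O = Q·ΔS − 1.42 P_X = 4241 − 2172 = 2069 kg O₂/d.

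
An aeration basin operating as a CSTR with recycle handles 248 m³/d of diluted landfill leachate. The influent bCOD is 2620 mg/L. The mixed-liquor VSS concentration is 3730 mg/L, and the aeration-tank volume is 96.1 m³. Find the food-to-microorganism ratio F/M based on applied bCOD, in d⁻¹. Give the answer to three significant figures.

F/M ≈ 1.81 d⁻¹

Food-to-microorganism ratio F/M = Q S₀ / (V X) = 248 × 2620 / (96.10 × 3730) = 1.813 d⁻¹.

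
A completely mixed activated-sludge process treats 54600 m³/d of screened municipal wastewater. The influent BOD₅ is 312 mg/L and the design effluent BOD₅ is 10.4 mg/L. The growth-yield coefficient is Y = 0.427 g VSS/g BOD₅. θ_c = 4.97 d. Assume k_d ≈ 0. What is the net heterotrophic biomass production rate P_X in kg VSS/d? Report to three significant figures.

No decay correction is needed, so Y_obs = Y = 0.427.
Substrate removed = Q·(S₀ − S) = 54600 m³/d × (312 − 10.4) g/m³ = 1.65×10^7 g/d = 16467 kg/d.
So the net sludge growth is P_X = 0.4270 × 16467 = 7032 kg VSS/d.

P_X ≈ 7030 kg VSS/d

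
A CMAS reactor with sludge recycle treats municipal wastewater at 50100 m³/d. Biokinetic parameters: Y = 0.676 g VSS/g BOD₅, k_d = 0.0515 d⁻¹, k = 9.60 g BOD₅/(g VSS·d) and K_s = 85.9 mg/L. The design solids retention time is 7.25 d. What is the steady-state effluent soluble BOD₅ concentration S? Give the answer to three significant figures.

S ≈ 2.58 mg/L

For a completely mixed reactor with recycle the Lawrence–McCarty relation gives S = K_s·(1 + k_d·θ_c) / [θ_c·(Y·k − k_d) − 1] = 85.9 × (1 + 0.0515 × 7.25) / [7.25 × (0.676 × 9.60 − 0.0515) − 1] = 118.0 / 45.68 = 2.583 mg/L.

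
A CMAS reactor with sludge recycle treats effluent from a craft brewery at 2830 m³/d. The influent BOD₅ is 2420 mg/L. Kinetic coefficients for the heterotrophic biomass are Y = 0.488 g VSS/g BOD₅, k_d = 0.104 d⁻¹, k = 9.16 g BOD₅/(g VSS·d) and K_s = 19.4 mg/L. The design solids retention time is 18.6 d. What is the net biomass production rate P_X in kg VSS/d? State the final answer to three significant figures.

P_X ≈ 1140 kg VSS/d

From the Monod/SRT balance for a CMAS, S = K_s·(1+k_d θ_c)/[θ_c·(Y k − k_d) − 1] = 19.4 × (1 + 0.104 × 18.6) / [18.6 × (0.488 × 9.16 − 0.104) − 1] = 56.93 / 80.21 = 0.7097 mg/L.
Observed yield with endogenous decay: Y_obs = Y / (1 + k_d·θ_c) = 0.488 / (1 + 0.104 × 18.6) = 0.488 / 2.934 = 0.1663 g VSS/g BOD₅.
Mass of BOD₅ removed per day: Q(S₀ − S) = 2830 × 2419 g/m³ = 6847 kg/d.
Net biomass production P_X = Y_obs × Q·(S₀ − S) = 0.1663 × 6847 = 1139 kg VSS/d.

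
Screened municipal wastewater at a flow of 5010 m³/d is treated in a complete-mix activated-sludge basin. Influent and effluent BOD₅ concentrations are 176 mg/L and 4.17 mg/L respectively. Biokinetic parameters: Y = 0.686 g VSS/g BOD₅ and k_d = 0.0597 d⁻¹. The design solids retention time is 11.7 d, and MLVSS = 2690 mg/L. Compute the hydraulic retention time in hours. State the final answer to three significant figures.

τ ≈ 7.24 h

From the SRT design equation V = Y Q (S₀−S) θ_c / [X (1 + k_d θ_c)] = 0.686 × 5010 × (176 − 4.17) × 11.7 / [2690 × (1 + 0.0597 × 11.7)] = 6.91×10^6 / 4569 = 1512 m³.
HRT = V/Q = 1512 m³ / 5010 m³·d⁻¹ = 0.3019 d × 24 = 7.244 h.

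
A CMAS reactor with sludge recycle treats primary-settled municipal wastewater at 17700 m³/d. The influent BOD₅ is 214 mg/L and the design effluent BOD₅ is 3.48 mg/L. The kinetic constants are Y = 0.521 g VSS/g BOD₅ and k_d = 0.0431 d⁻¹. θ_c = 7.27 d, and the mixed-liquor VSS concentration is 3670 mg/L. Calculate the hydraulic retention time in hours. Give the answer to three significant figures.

Steady-state biomass mass balance: V·X·(1 + k_d·θ_c) = Y·Q·(S₀ − S)·θ_c, so V = 0.521 × 17700 × (214 − 3.48) × 7.27 / [3670 × (1 + 0.0431 × 7.27)] = 1.41×10^7 / 4820 = 2928 m³.
HRT = V/Q = 2928 m³ / 17700 m³·d⁻¹ = 0.1654 d × 24 = 3.970 h.

τ ≈ 3.97 h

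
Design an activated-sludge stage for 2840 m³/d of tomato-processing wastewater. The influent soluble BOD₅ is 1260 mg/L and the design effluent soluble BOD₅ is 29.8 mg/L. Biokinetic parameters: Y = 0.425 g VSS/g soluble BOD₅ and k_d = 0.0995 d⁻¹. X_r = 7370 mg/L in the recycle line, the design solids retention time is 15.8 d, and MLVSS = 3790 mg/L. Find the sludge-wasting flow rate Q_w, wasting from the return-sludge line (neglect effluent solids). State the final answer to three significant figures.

Q_w ≈ 78.3 m³/d

Steady-state biomass mass balance: V·X·(1 + k_d·θ_c) = Y·Q·(S₀ − S)·θ_c, so V = 0.425 × 2840 × (1260 − 29.8) × 15.8 / [3790 × (1 + 0.0995 × 15.8)] = 2.35×10^7 / 9748 = 2407 m³.
Q_w = (V·X)/(θ_c X_r) = 2407 × 3790 / (15.8 × 7370) = 78.33 m³/d.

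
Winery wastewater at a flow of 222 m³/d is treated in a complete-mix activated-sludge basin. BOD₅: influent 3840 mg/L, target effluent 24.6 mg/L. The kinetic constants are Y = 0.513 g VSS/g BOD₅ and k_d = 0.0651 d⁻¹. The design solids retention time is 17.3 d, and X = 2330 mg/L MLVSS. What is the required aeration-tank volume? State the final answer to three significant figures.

From the SRT design equation V = Y Q (S₀−S) θ_c / [X (1 + k_d θ_c)] = 0.513 × 222 × (3840 − 24.6) × 17.3 / [2330 × (1 + 0.0651 × 17.3)] = 7.52×10^6 / 4954 = 1517 m³.

V ≈ 1520 m³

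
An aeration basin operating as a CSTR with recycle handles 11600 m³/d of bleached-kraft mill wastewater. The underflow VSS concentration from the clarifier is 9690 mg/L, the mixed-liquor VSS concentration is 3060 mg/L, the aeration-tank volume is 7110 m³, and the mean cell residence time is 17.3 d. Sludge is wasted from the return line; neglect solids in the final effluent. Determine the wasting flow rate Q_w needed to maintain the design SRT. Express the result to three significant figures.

Q_w ≈ 130 m³/d

Q_w = (V·X)/(θ_c X_r) = 7110 × 3060 / (17.3 × 9690) = 129.8 m³/d.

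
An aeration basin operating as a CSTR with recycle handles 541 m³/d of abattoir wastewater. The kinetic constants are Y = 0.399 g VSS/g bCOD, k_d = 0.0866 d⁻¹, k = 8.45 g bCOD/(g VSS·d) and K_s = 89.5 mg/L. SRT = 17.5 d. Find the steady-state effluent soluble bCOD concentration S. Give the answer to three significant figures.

Effluent substrate depends only on kinetics and SRT: S = K_s(1 + k_d θ_c) / [θ_c(Yk − k_d) − 1] = 89.5 × (1 + 0.0866 × 17.5) / [17.5 × (0.399 × 8.45 − 0.0866) − 1] = 225.1 / 56.49 = 3.986 mg/L.

S ≈ 3.99 mg/L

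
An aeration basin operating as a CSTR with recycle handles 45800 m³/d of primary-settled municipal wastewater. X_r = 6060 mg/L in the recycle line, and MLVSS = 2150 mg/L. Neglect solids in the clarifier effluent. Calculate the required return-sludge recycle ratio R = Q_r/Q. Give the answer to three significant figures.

R ≈ 0.550

Solids balance on the clarifier gives (1+R)X = R·X_r, so R = X/(X_r − X) = 2150 / (6060 − 2150) = 0.5499.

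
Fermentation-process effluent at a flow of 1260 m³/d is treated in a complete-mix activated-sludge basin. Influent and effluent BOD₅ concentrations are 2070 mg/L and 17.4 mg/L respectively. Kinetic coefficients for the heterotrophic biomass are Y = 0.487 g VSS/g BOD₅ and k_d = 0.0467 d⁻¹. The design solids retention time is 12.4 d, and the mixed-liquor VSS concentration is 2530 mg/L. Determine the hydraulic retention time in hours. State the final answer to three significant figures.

τ ≈ 74.5 h

Rearranging the biomass balance for a CMAS with decay, V = Y·Q·ΔS·θ_c / [X·(1+k_d θ_c)] = 0.487 × 1260 × (2070 − 17.4) × 12.4 / [2530 × (1 + 0.0467 × 12.4)] = 1.56×10^7 / 3995 = 3909 m³.
Hydraulic retention time τ = V/Q = 3909 / 1260 = 3.103 d = 74.46 h.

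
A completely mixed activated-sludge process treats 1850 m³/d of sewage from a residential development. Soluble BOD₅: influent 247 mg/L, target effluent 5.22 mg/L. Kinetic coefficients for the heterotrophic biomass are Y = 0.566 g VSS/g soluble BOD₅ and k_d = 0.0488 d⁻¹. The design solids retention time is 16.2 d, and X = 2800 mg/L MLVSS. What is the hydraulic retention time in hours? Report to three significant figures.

τ ≈ 10.6 h

From the SRT design equation V = Y Q (S₀−S) θ_c / [X (1 + k_d θ_c)] = 0.566 × 1850 × (247 − 5.22) × 16.2 / [2800 × (1 + 0.0488 × 16.2)] = 4.1×10^6 / 5014 = 818.0 m³.
Hydraulic retention time τ = V/Q = 818.0 / 1850 = 0.4422 d = 10.61 h.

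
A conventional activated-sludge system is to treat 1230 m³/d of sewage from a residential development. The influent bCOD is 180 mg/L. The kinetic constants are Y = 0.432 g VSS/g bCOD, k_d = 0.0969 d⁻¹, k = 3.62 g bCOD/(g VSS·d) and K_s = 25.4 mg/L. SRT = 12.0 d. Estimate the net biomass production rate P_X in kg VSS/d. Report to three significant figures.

For a completely mixed reactor with recycle the Lawrence–McCarty relation gives S = K_s·(1 + k_d·θ_c) / [θ_c·(Y·k − k_d) − 1] = 25.4 × (1 + 0.0969 × 12.0) / [12.0 × (0.432 × 3.62 − 0.0969) − 1] = 54.94 / 16.60 = 3.309 mg/L.
Y_obs = Y / (1 + k_d θ_c) = 0.432 / (1 + 0.0969 × 12.0) = 0.432 / 2.163 = 0.1997.
Mass of bCOD removed per day: Q(S₀ − S) = 1230 × 176.7 g/m³ = 217.3 kg/d.
So the net sludge growth is P_X = 0.1997 × 217.3 = 43.41 kg VSS/d.

P_X ≈ 43.4 kg VSS/d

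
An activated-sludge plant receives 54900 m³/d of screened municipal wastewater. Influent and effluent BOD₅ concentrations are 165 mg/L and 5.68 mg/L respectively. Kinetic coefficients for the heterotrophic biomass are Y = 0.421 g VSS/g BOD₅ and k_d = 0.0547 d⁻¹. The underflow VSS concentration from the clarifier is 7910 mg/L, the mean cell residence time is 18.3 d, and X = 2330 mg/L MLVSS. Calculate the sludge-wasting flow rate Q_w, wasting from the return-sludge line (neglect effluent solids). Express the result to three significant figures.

Q_w ≈ 233 m³/d

Steady-state biomass mass balance: V·X·(1 + k_d·θ_c) = Y·Q·(S₀ − S)·θ_c, so V = 0.421 × 54900 × (165 − 5.68) × 18.3 / [2330 × (1 + 0.0547 × 18.3)] = 6.74×10^7 / 4662 = 14453 m³.
Wasting from the return line (neglecting effluent solids): Q_w = V·X / (θ_c·X_r) = 14453 × 2330 / (18.3 × 7910) = 232.6 m³/d.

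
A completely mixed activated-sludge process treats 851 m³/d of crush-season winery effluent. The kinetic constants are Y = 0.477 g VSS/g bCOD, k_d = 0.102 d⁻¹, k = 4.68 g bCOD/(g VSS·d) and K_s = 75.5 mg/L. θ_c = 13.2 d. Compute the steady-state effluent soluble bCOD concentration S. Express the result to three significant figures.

Effluent substrate depends only on kinetics and SRT: S = K_s(1 + k_d θ_c) / [θ_c(Yk − k_d) − 1] = 75.5 × (1 + 0.102 × 13.2) / [13.2 × (0.477 × 4.68 − 0.102) − 1] = 177.2 / 27.12 = 6.532 mg/L.

S ≈ 6.53 mg/L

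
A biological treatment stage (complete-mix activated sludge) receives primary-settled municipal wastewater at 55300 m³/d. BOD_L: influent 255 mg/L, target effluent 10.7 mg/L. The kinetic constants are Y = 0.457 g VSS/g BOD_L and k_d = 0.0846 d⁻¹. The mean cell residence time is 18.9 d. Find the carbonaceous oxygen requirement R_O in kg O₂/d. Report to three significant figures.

The observed yield is Y_obs = Y/(1 + k_d·θ_c) = 0.457 / (1 + 0.0846 × 18.9) = 0.457 / 2.599 = 0.1758 g VSS per g BOD_L removed.
ΔS = 255 − 10.7 = 244.3 mg/L, so the substrate removal rate is 55300 × 244.3/1000 = 13510 kg BOD_L/d.
Net sludge production P_X = 0.1758 × 13510 = 2376 kg VSS/d.
R_O = Q·(S₀ − S) − 1.42·P_X = 13510 − 1.42 × 2376 = 10136 kg O₂/d.

R_O ≈ 10100 kg O₂/d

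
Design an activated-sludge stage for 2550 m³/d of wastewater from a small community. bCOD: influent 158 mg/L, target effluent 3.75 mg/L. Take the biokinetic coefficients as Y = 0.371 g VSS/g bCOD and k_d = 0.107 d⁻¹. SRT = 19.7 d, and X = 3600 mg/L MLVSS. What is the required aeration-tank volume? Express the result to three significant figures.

From the SRT design equation V = Y Q (S₀−S) θ_c / [X (1 + k_d θ_c)] = 0.371 × 2550 × (158 − 3.75) × 19.7 / [3600 × (1 + 0.107 × 19.7)] = 2.87×10^6 / 11188 = 256.9 m³.

V ≈ 257 m³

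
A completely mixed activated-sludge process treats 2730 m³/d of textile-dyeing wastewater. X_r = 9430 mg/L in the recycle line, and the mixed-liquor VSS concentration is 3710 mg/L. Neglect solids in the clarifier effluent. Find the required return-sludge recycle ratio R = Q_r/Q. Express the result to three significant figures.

R ≈ 0.649

Mass balance around the secondary clarifier (neglecting effluent solids): R = X / (X_r − X) = 3710 / (9430 − 3710) = 0.6486.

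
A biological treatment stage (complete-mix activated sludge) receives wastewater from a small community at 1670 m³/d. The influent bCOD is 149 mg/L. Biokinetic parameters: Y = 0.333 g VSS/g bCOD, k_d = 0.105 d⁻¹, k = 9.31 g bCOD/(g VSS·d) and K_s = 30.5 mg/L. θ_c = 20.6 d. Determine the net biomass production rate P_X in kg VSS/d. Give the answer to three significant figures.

P_X ≈ 25.9 kg VSS/d

Effluent substrate depends only on kinetics and SRT: S = K_s(1 + k_d θ_c) / [θ_c(Yk − k_d) − 1] = 30.5 × (1 + 0.105 × 20.6) / [20.6 × (0.333 × 9.31 − 0.105) − 1] = 96.47 / 60.70 = 1.589 mg/L.
The observed yield is Y_obs = Y/(1 + k_d·θ_c) = 0.333 / (1 + 0.105 × 20.6) = 0.333 / 3.163 = 0.1053 g VSS per g bCOD removed.
Mass of bCOD removed per day: Q(S₀ − S) = 1670 × 147.4 g/m³ = 246.2 kg/d.
Biomass produced: P_X = Y_obs·Q·ΔS = 0.1053 × 246.2 ≈ 25.92 kg VSS/d.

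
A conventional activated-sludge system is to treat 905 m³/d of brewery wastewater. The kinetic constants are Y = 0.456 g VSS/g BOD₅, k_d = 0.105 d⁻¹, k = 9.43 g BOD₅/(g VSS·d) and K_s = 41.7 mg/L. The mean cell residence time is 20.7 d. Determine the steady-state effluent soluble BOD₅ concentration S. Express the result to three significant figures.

Effluent substrate depends only on kinetics and SRT: S = K_s(1 + k_d θ_c) / [θ_c(Yk − k_d) − 1] = 41.7 × (1 + 0.105 × 20.7) / [20.7 × (0.456 × 9.43 − 0.105) − 1] = 132.3 / 85.84 = 1.542 mg/L.

S ≈ 1.54 mg/L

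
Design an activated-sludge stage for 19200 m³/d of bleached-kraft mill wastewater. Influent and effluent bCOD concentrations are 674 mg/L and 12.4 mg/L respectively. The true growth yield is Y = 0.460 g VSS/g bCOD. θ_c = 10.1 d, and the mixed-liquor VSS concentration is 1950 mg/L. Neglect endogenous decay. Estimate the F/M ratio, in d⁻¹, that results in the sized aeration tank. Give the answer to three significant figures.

F/M ≈ 0.219 d⁻¹

With k_d = 0 the design equation reduces to V = Y Q (S₀−S) θ_c / X = 0.460 × 19200 × (674 − 12.4) × 10.1 / 1950 = 30265 m³.
Food-to-microorganism ratio F/M = Q S₀ / (V X) = 19200 × 674 / (30265 × 1950) = 0.2193 d⁻¹.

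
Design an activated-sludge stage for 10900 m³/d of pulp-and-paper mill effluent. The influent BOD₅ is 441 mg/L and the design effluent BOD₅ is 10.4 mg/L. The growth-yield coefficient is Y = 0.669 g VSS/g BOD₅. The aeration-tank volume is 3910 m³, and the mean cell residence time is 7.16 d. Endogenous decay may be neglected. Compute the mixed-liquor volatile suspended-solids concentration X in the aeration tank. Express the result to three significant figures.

X ≈ 5750 mg/L

X = Y·Q·ΔS·θ_c / V = 0.669 × 10900 × (441 − 10.4) × 7.16 / 3910 = 5750 mg/L.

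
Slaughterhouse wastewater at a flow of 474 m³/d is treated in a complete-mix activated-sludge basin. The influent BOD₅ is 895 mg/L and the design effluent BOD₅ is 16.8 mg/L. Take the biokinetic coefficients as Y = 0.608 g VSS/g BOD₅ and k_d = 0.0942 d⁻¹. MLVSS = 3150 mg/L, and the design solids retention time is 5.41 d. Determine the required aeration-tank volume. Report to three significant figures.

Steady-state biomass mass balance: V·X·(1 + k_d·θ_c) = Y·Q·(S₀ − S)·θ_c, so V = 0.608 × 474 × (895 − 16.8) × 5.41 / [3150 × (1 + 0.0942 × 5.41)] = 1.37×10^6 / 4755 = 287.9 m³.

V ≈ 288 m³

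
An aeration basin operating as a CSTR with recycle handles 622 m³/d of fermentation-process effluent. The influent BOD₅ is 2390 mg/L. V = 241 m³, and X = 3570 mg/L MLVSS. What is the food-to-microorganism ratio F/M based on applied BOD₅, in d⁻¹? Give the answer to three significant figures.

F/M = applied load / biomass = Q·S₀/(V·X) = 622 × 2390 / (241.0 × 3570) = 1.728 d⁻¹.

F/M ≈ 1.73 d⁻¹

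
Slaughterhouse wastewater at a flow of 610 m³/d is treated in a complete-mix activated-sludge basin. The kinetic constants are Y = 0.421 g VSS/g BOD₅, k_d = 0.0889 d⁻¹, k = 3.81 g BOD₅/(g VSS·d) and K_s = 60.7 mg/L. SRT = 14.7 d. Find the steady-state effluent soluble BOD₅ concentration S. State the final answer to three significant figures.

S ≈ 6.58 mg/L

For a completely mixed reactor with recycle the Lawrence–McCarty relation gives S = K_s·(1 + k_d·θ_c) / [θ_c·(Y·k − k_d) − 1] = 60.7 × (1 + 0.0889 × 14.7) / [14.7 × (0.421 × 3.81 − 0.0889) − 1] = 140.0 / 21.27 = 6.583 mg/L.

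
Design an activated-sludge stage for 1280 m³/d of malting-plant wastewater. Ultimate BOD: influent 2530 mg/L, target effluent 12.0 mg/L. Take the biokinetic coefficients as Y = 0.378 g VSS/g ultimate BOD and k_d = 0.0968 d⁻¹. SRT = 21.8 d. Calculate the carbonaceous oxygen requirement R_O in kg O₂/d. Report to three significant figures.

Y_obs = Y / (1 + k_d θ_c) = 0.378 / (1 + 0.0968 × 21.8) = 0.378 / 3.110 = 0.1215.
Mass of ultimate BOD removed per day: Q(S₀ − S) = 1280 × 2518 g/m³ = 3223 kg/d.
Net sludge production P_X = 0.1215 × 3223 = 391.7 kg VSS/d.
R_O = Q·ΔS − 1.42 P_X = 3223 − 556.2 = 2667 kg O₂/d.

R_O ≈ 2670 kg O₂/d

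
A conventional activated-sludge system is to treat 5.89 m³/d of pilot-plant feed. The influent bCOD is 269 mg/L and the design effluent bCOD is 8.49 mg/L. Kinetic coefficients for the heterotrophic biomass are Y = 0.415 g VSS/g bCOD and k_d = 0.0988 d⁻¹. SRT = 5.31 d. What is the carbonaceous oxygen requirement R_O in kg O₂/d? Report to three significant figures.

Observed yield with endogenous decay: Y_obs = Y / (1 + k_d·θ_c) = 0.415 / (1 + 0.0988 × 5.31) = 0.415 / 1.525 = 0.2722 g VSS/g bCOD.
Q·(S₀ − S) = 5.89 × (269 − 8.49) × 10⁻³ = 1.534 kg/d removed.
Biomass synthesised: P_X = Y_obs × 1.534 = 0.4177 kg VSS/d.
Carbonaceous O₂ demand = substrate oxidised − cell-mass equivalent = 1.534 − 1.42 × 0.4177 = 0.9413 kg O₂/d.

R_O ≈ 0.941 kg O₂/d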